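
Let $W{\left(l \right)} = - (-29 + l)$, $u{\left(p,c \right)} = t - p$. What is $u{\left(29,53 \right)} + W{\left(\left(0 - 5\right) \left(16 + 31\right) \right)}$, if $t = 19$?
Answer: $254$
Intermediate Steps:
$u{\left(p,c \right)} = 19 - p$
$W{\left(l \right)} = 29 - l$
$u{\left(29,53 \right)} + W{\left(\left(0 - 5\right) \left(16 + 31\right) \right)} = \left(19 - 29\right) - \left(-29 + \left(0 - 5\right) \left(16 + 31\right)\right) = \left(19 - 29\right) - \left(-29 - 235\right) = -10 + \left(29 - -235\right) = -10 + \left(29 + 235\right) = -10 + 264 = 254$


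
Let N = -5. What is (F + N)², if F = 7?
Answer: 4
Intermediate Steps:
(F + N)² = (7 - 5)² = 2² = 4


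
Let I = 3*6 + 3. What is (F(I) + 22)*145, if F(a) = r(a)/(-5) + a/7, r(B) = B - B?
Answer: 3625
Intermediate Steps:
r(B) = 0
I = 21 (I = 18 + 3 = 21)
F(a) = a/7 (F(a) = 0/(-5) + a/7 = 0*(-1/5) + a*(1/7) = 0 + a/7 = a/7)
(F(I) + 22)*145 = ((1/7)*21 + 22)*145 = (3 + 22)*145 = 25*145 = 3625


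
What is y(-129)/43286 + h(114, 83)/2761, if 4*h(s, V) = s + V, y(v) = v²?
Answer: 96155273/239025292 ≈ 0.40228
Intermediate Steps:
h(s, V) = V/4 + s/4 (h(s, V) = (s + V)/4 = (V + s)/4 = V/4 + s/4)
y(-129)/43286 + h(114, 83)/2761 = (-129)²/43286 + ((¼)*83 + (¼)*114)/2761 = 16641*(1/43286) + (83/4 + 57/2)*(1/2761) = 16641/43286 + (197/4)*(1/2761) = 16641/43286 + 197/11044 = 96155273/239025292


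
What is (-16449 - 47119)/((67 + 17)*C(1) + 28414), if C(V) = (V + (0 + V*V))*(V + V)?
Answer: -31784/14375 ≈ -2.2111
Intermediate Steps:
C(V) = 2*V*(V + V²) (C(V) = (V + (0 + V²))*(2*V) = (V + V²)*(2*V) = 2*V*(V + V²))
(-16449 - 47119)/((67 + 17)*C(1) + 28414) = (-16449 - 47119)/((67 + 17)*(2*1²*(1 + 1)) + 28414) = -63568/(84*(2*1*2) + 28414) = -63568/(84*4 + 28414) = -63568/(336 + 28414) = -63568/28750 = -63568*1/28750 = -31784/14375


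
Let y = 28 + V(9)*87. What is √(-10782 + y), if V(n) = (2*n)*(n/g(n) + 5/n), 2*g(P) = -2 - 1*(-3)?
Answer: 8*√286 ≈ 135.29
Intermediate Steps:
g(P) = ½ (g(P) = (-2 - 1*(-3))/2 = (-2 + 3)/2 = (½)*1 = ½)
V(n) = 2*n*(2*n + 5/n) (V(n) = (2*n)*(n/(½) + 5/n) = (2*n)*(n*2 + 5/n) = (2*n)*(2*n + 5/n) = 2*n*(2*n + 5/n))
y = 29086 (y = 28 + (10 + 4*9²)*87 = 28 + (10 + 4*81)*87 = 28 + (10 + 324)*87 = 28 + 334*87 = 28 + 29058 = 29086)
√(-10782 + y) = √(-10782 + 29086) = √18304 = 8*√286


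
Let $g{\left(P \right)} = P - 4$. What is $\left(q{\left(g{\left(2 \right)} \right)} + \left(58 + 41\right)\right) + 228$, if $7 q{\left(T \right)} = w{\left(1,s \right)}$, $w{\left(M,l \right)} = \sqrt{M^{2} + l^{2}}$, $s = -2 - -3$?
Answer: $327 + \frac{\sqrt{2}}{7} \approx 327.2$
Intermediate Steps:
$s = 1$ ($s = -2 + 3 = 1$)
$g{\left(P \right)} = -4 + P$ ($g{\left(P \right)} = P - 4 = -4 + P$)
$q{\left(T \right)} = \frac{\sqrt{2}}{7}$ ($q{\left(T \right)} = \frac{\sqrt{1^{2} + 1^{2}}}{7} = \frac{\sqrt{1 + 1}}{7} = \frac{\sqrt{2}}{7}$)
$\left(q{\left(g{\left(2 \right)} \right)} + \left(58 + 41\right)\right) + 228 = \left(\frac{\sqrt{2}}{7} + \left(58 + 41\right)\right) + 228 = \left(\frac{\sqrt{2}}{7} + 99\right) + 228 = \left(99 + \frac{\sqrt{2}}{7}\right) + 228 = 327 + \frac{\sqrt{2}}{7}$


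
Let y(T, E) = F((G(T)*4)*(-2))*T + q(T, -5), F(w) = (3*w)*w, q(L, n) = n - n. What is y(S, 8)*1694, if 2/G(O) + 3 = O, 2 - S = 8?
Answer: -867328/9 ≈ -96370.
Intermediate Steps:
S = -6 (S = 2 - 1*8 = 2 - 8 = -6)
q(L, n) = 0
G(O) = 2/(-3 + O)
F(w) = 3*w²
y(T, E) = 768*T/(-3 + T)² (y(T, E) = (3*(((2/(-3 + T))*4)*(-2))²)*T + 0 = (3*((8/(-3 + T))*(-2))²)*T + 0 = (3*(-16/(-3 + T))²)*T + 0 = (3*(256/(-3 + T)²))*T + 0 = (768/(-3 + T)²)*T + 0 = 768*T/(-3 + T)² + 0 = 768*T/(-3 + T)²)
y(S, 8)*1694 = (768*(-6)/(-3 - 6)²)*1694 = (768*(-6)/(-9)²)*1694 = (768*(-6)*(1/81))*1694 = -512/9*1694 = -867328/9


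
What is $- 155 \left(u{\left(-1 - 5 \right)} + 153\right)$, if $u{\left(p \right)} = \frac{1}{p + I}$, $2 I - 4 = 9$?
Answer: $-24025$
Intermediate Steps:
$I = \frac{13}{2}$ ($I = 2 + \frac{1}{2} \cdot 9 = 2 + \frac{9}{2} = \frac{13}{2} \approx 6.5$)
$u{\left(p \right)} = \frac{1}{\frac{13}{2} + p}$ ($u{\left(p \right)} = \frac{1}{p + \frac{13}{2}} = \frac{1}{\frac{13}{2} + p}$)
$- 155 \left(u{\left(-1 - 5 \right)} + 153\right) = - 155 \left(\frac{2}{13 + 2 \left(-1 - 5\right)} + 153\right) = - 155 \left(\frac{2}{13 + 2 \left(-6\right)} + 153\right) = - 155 \left(\frac{2}{13 - 12} + 153\right) = - 155 \left(\frac{2}{1} + 153\right) = - 155 \left(2 \cdot 1 + 153\right) = - 155 \left(2 + 153\right) = \left(-155\right) 155 = -24025$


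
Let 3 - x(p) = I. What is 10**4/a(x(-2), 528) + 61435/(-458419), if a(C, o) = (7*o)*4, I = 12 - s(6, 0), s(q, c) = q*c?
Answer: 229745935/423579156 ≈ 0.54239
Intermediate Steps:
s(q, c) = c*q
I = 12 (I = 12 - 0*6 = 12 - 1*0 = 12 + 0 = 12)
x(p) = -9 (x(p) = 3 - 1*12 = 3 - 12 = -9)
a(C, o) = 28*o
10**4/a(x(-2), 528) + 61435/(-458419) = 10**4/((28*528)) + 61435/(-458419) = 10000/14784 + 61435*(-1/458419) = 10000*(1/14784) - 61435/458419 = 625/924 - 61435/458419 = 229745935/423579156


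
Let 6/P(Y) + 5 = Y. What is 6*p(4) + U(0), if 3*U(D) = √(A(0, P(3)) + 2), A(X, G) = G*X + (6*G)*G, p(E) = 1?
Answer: 6 + 2*√14/3 ≈ 8.4944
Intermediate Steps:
P(Y) = 6/(-5 + Y)
A(X, G) = 6*G² + G*X (A(X, G) = G*X + 6*G² = 6*G² + G*X)
U(D) = 2*√14/3 (U(D) = √((6/(-5 + 3))*(0 + 6*(6/(-5 + 3))) + 2)/3 = √((6/(-2))*(0 + 6*(6/(-2))) + 2)/3 = √((6*(-½))*(0 + 6*(6*(-½))) + 2)/3 = √(-3*(0 + 6*(-3)) + 2)/3 = √(-3*(0 - 18) + 2)/3 = √(-3*(-18) + 2)/3 = √(54 + 2)/3 = √56/3 = (2*√14)/3 = 2*√14/3)
6*p(4) + U(0) = 6*1 + 2*√14/3 = 6 + 2*√14/3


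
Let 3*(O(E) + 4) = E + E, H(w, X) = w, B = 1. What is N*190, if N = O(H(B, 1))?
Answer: -1900/3 ≈ -633.33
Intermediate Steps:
O(E) = -4 + 2*E/3 (O(E) = -4 + (E + E)/3 = -4 + (2*E)/3 = -4 + 2*E/3)
N = -10/3 (N = -4 + (2/3)*1 = -4 + 2/3 = -10/3 ≈ -3.3333)
N*190 = -10/3*190 = -1900/3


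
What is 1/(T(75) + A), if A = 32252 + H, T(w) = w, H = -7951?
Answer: 1/24376 ≈ 4.1024e-5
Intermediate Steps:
A = 24301 (A = 32252 - 7951 = 24301)
1/(T(75) + A) = 1/(75 + 24301) = 1/24376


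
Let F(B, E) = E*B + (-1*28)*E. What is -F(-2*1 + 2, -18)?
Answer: -504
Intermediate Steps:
F(B, E) = -28*E + B*E (F(B, E) = B*E - 28*E = -28*E + B*E)
-F(-2*1 + 2, -18) = -(-18)*(-28 + (-2*1 + 2)) = -(-18)*(-28 + (-2 + 2)) = -(-18)*(-28 + 0) = -(-18)*(-28) = -1*504 = -504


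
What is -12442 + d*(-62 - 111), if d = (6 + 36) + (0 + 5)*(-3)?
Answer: -17113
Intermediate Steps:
d = 27 (d = 42 + 5*(-3) = 42 - 15 = 27)
-12442 + d*(-62 - 111) = -12442 + 27*(-62 - 111) = -12442 + 27*(-173) = -12442 - 4671 = -17113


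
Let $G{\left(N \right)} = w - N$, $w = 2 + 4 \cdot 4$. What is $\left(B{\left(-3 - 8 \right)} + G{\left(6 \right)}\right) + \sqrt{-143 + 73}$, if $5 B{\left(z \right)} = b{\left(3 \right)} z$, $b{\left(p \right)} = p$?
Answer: $\frac{27}{5} + i \sqrt{70} \approx 5.4 + 8.3666 i$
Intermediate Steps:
$w = 18$ ($w = 2 + 16 = 18$)
$G{\left(N \right)} = 18 - N$
$B{\left(z \right)} = \frac{3 z}{5}$
$\left(B{\left(-3 - 8 \right)} + G{\left(6 \right)}\right) + \sqrt{-143 + 73} = \left(\frac{3 \left(-3 - 8\right)}{5} + \left(18 - 6\right)\right) + \sqrt{-143 + 73} = \left(\frac{3 \left(-3 - 8\right)}{5} + \left(18 - 6\right)\right) + \sqrt{-70} = \left(\frac{3}{5} \left(-11\right) + 12\right) + i \sqrt{70} = \left(- \frac{33}{5} + 12\right) + i \sqrt{70} = \frac{27}{5} + i \sqrt{70}$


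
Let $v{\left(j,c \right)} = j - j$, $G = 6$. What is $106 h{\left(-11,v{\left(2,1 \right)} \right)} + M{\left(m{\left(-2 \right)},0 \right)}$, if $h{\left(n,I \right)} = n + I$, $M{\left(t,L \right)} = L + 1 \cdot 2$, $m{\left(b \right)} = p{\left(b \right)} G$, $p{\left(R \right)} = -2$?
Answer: $-1164$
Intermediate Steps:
$v{\left(j,c \right)} = 0$
$m{\left(b \right)} = -12$ ($m{\left(b \right)} = \left(-2\right) 6 = -12$)
$M{\left(t,L \right)} = 2 + L$ ($M{\left(t,L \right)} = L + 2 = 2 + L$)
$h{\left(n,I \right)} = I + n$
$106 h{\left(-11,v{\left(2,1 \right)} \right)} + M{\left(m{\left(-2 \right)},0 \right)} = 106 \left(0 - 11\right) + \left(2 + 0\right) = 106 \left(-11\right) + 2 = -1166 + 2 = -1164$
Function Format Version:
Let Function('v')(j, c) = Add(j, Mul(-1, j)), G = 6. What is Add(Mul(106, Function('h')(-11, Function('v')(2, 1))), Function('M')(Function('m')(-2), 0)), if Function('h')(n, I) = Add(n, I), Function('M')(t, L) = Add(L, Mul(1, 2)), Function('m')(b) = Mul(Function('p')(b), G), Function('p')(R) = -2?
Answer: -1164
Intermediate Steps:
Function('v')(j, c) = 0
Function('m')(b) = -12 (Function('m')(b) = Mul(-2, 6) = -12)
Function('M')(t, L) = Add(2, L) (Function('M')(t, L) = Add(L, 2) = Add(2, L))
Function('h')(n, I) = Add(I, n)
Add(Mul(106, Function('h')(-11, Function('v')(2, 1))), Function('M')(Function('m')(-2), 0)) = Add(Mul(106, Add(0, -11)), Add(2, 0)) = Add(Mul(106, -11), 2) = Add(-1166, 2) = -1164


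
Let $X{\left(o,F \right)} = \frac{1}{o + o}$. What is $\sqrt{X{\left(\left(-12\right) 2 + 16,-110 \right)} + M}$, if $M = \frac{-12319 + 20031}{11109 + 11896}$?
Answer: $\frac{\sqrt{2309402935}}{92020} \approx 0.52224$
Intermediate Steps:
$M = \frac{7712}{23005} \approx 0.33523$
$X{\left(o,F \right)} = \frac{1}{2 o}$
$\sqrt{X{\left(\left(-12\right) 2 + 16,-110 \right)} + M} = \sqrt{\frac{1}{2 \left(\left(-12\right) 2 + 16\right)} + \frac{7712}{23005}} = \sqrt{\frac{1}{2 \left(-24 + 16\right)} + \frac{7712}{23005}} = \sqrt{\frac{1}{2 \left(-8\right)} + \frac{7712}{23005}} = \sqrt{\frac{1}{2} \left(- \frac{1}{8}\right) + \frac{7712}{23005}} = \sqrt{- \frac{1}{16} + \frac{7712}{23005}} = \sqrt{\frac{100387}{368080}} = \frac{\sqrt{2309402935}}{92020}$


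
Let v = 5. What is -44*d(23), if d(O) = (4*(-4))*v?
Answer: 3520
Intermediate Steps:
d(O) = -80 (d(O) = (4*(-4))*5 = -16*5 = -80)
-44*d(23) = -44*(-80) = 3520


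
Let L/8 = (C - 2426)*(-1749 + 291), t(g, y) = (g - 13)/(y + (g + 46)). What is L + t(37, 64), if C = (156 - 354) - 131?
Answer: 1574581688/49 ≈ 3.2134e+7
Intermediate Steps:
t(g, y) = (-13 + g)/(46 + g + y) (t(g, y) = (-13 + g)/(y + (46 + g)) = (-13 + g)/(46 + g + y))
C = -329 (C = -198 - 131 = -329)
L = 32134320 (L = 8*((-329 - 2426)*(-1749 + 291)) = 8*(-2755*(-1458)) = 8*4016790 = 32134320)
L + t(37, 64) = 32134320 + (-13 + 37)/(46 + 37 + 64) = 32134320 + 24/147 = 32134320 + (1/147)*24 = 32134320 + 8/49 = 1574581688/49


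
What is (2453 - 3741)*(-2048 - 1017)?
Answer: 3947720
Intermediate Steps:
(2453 - 3741)*(-2048 - 1017) = -1288*(-3065) = 3947720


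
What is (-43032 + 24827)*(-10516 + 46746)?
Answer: -659567150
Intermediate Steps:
(-43032 + 24827)*(-10516 + 46746) = -18205*36230 = -659567150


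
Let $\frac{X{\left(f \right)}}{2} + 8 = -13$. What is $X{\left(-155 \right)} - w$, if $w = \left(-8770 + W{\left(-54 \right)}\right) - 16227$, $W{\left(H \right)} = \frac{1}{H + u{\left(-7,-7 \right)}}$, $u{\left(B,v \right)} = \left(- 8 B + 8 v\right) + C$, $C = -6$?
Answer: $\frac{1497301}{60} \approx 24955.0$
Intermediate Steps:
$X{\left(f \right)} = -42$ ($X{\left(f \right)} = -16 + 2 \left(-13\right) = -16 - 26 = -42$)
$u{\left(B,v \right)} = -6 - 8 B + 8 v$ ($u{\left(B,v \right)} = \left(- 8 B + 8 v\right) - 6 = -6 - 8 B + 8 v$)
$W{\left(H \right)} = \frac{1}{-6 + H}$ ($W{\left(H \right)} = \frac{1}{H - 6} = \frac{1}{-6 + H}$)
$w = - \frac{1499821}{60}$ ($w = \left(-8770 + \frac{1}{-6 - 54}\right) - 16227 = \left(-8770 + \frac{1}{-60}\right) - 16227 = \left(-8770 - \frac{1}{60}\right) - 16227 = - \frac{526201}{60} - 16227 = - \frac{1499821}{60} \approx -24997.0$)
$X{\left(-155 \right)} - w = -42 - - \frac{1499821}{60} = -42 + \frac{1499821}{60} = \frac{1497301}{60}$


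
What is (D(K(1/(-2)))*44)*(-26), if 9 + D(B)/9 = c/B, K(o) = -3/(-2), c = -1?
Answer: 99528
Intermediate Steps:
K(o) = 3/2 (K(o) = -3*(-½) = 3/2)
D(B) = -81 - 9/B (D(B) = -81 + 9*(-1/B) = -81 - 9/B)
(D(K(1/(-2)))*44)*(-26) = ((-81 - 9/3/2)*44)*(-26) = ((-81 - 9*⅔)*44)*(-26) = ((-81 - 6)*44)*(-26) = -87*44*(-26) = -3828*(-26) = 99528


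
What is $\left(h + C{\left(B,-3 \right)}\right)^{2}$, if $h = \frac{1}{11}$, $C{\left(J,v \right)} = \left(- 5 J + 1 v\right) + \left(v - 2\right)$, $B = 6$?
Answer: $\frac{173889}{121} \approx 1437.1$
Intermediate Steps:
$C{\left(J,v \right)} = -2 - 5 J + 2 v$ ($C{\left(J,v \right)} = \left(- 5 J + v\right) + \left(v - 2\right) = \left(v - 5 J\right) + \left(-2 + v\right) = -2 - 5 J + 2 v$)
$h = \frac{1}{11} \approx 0.090909$
$\left(h + C{\left(B,-3 \right)}\right)^{2} = \left(\frac{1}{11} - 38\right)^{2} = \left(- \frac{417}{11}\right)^{2} = \frac{173889}{121}$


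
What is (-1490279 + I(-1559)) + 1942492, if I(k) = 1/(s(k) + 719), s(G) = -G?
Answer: 1030141215/2278 ≈ 4.5221e+5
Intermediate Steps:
I(k) = 1/(719 - k) (I(k) = 1/(-k + 719) = 1/(719 - k))
(-1490279 + I(-1559)) + 1942492 = (-1490279 - 1/(-719 - 1559)) + 1942492 = (-1490279 - 1/(-2278)) + 1942492 = (-1490279 - 1*(-1/2278)) + 1942492 = (-1490279 + 1/2278) + 1942492 = -3394855561/2278 + 1942492 = 1030141215/2278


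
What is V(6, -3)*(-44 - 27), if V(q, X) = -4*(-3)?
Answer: -852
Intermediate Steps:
V(q, X) = 12
V(6, -3)*(-44 - 27) = 12*(-44 - 27) = 12*(-71) = -852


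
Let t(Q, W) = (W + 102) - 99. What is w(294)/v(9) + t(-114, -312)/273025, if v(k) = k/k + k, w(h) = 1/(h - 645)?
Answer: -271523/191663550 ≈ -0.0014167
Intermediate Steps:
w(h) = 1/(-645 + h)
t(Q, W) = 3 + W (t(Q, W) = (102 + W) - 99 = 3 + W)
v(k) = 1 + k
w(294)/v(9) + t(-114, -312)/273025 = 1/((-645 + 294)*(1 + 9)) + (3 - 312)/273025 = 1/(-351*10) - 309*1/273025 = -1/351*1/10 - 309/273025 = -1/3510 - 309/273025 = -271523/191663550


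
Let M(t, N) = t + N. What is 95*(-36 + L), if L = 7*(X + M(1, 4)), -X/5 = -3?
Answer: 9880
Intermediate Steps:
M(t, N) = N + t
X = 15 (X = -5*(-3) = 15)
L = 140 (L = 7*(15 + (4 + 1)) = 7*(15 + 5) = 7*20 = 140)
95*(-36 + L) = 95*(-36 + 140) = 95*104 = 9880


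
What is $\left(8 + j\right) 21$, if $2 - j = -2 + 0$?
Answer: $252$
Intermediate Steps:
$j = 4$ ($j = 2 - \left(-2 + 0\right) = 2 - -2 = 2 + 2 = 4$)
$\left(8 + j\right) 21 = \left(8 + 4\right) 21 = 12 \cdot 21 = 252$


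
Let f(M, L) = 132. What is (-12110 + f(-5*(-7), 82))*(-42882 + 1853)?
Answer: 491445362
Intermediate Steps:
(-12110 + f(-5*(-7), 82))*(-42882 + 1853) = (-12110 + 132)*(-42882 + 1853) = -11978*(-41029) = 491445362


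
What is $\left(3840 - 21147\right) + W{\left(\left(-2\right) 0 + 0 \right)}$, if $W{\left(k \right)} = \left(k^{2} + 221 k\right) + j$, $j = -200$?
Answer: $-17507$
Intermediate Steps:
$W{\left(k \right)} = -200 + k^{2} + 221 k$ ($W{\left(k \right)} = \left(k^{2} + 221 k\right) - 200 = -200 + k^{2} + 221 k$)
$\left(3840 - 21147\right) + W{\left(\left(-2\right) 0 + 0 \right)} = \left(3840 - 21147\right) + \left(-200 + \left(\left(-2\right) 0 + 0\right)^{2} + 221 \left(\left(-2\right) 0 + 0\right)\right) = \left(3840 - 21147\right) + \left(-200 + \left(0 + 0\right)^{2} + 221 \left(0 + 0\right)\right) = -17307 + \left(-200 + 0^{2} + 221 \cdot 0\right) = -17307 + \left(-200 + 0 + 0\right) = -17307 - 200 = -17507$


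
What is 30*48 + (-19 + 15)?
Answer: 1436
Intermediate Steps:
30*48 + (-19 + 15) = 1440 - 4 = 1436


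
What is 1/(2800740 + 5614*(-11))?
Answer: 1/2738986 ≈ 3.6510e-7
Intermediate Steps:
1/(2800740 + 5614*(-11)) = 1/(2800740 - 61754) = 1/2738986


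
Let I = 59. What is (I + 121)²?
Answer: 32400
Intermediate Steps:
(I + 121)² = (59 + 121)² = 180² = 32400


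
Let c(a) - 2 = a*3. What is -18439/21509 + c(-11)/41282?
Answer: -761865577/887934538 ≈ -0.85802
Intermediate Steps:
c(a) = 2 + 3*a (c(a) = 2 + a*3 = 2 + 3*a)
-18439/21509 + c(-11)/41282 = -18439/21509 + (2 + 3*(-11))/41282 = -18439*1/21509 + (2 - 33)*(1/41282) = -18439/21509 - 31*1/41282 = -18439/21509 - 31/41282 = -761865577/887934538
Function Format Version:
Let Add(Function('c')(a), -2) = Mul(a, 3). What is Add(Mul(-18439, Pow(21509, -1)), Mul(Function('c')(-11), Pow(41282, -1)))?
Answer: Rational(-761865577, 887934538) ≈ -0.85802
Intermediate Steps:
Function('c')(a) = Add(2, Mul(3, a)) (Function('c')(a) = Add(2, Mul(a, 3)) = Add(2, Mul(3, a)))
Add(Mul(-18439, Pow(21509, -1)), Mul(Function('c')(-11), Pow(41282, -1))) = Add(Mul(-18439, Pow(21509, -1)), Mul(Add(2, Mul(3, -11)), Pow(41282, -1))) = Add(Mul(-18439, Rational(1, 21509)), Mul(Add(2, -33), Rational(1, 41282))) = Add(Rational(-18439, 21509), Mul(-31, Rational(1, 41282))) = Add(Rational(-18439, 21509), Rational(-31, 41282)) = Rational(-761865577, 887934538)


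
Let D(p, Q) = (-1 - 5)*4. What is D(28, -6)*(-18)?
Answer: 432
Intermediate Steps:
D(p, Q) = -24 (D(p, Q) = -6*4 = -24)
D(28, -6)*(-18) = -24*(-18) = 432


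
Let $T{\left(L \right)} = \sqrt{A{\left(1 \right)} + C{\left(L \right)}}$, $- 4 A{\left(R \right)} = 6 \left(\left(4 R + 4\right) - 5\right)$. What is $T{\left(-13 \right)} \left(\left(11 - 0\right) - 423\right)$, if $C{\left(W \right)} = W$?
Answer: $- 206 i \sqrt{70} \approx - 1723.5 i$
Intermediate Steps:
$A{\left(R \right)} = \frac{3}{2} - 6 R$ ($A{\left(R \right)} = - \frac{6 \left(\left(4 R + 4\right) - 5\right)}{4} = - \frac{6 \left(\left(4 + 4 R\right) - 5\right)}{4} = - \frac{6 \left(-1 + 4 R\right)}{4} = - \frac{-6 + 24 R}{4} = \frac{3}{2} - 6 R$)
$T{\left(L \right)} = \sqrt{- \frac{9}{2} + L}$ ($T{\left(L \right)} = \sqrt{\left(\frac{3}{2} - 6\right) + L} = \sqrt{- \frac{9}{2} + L}$)
$T{\left(-13 \right)} \left(\left(11 - 0\right) - 423\right) = \frac{\sqrt{-18 + 4 \left(-13\right)}}{2} \left(\left(11 - 0\right) - 423\right) = \frac{\sqrt{-18 - 52}}{2} \left(\left(11 + 0\right) - 423\right) = \frac{\sqrt{-70}}{2} \left(11 - 423\right) = \frac{i \sqrt{70}}{2} \left(-412\right) = - 206 i \sqrt{70}$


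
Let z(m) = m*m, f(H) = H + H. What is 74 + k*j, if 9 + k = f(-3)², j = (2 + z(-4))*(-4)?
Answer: -1870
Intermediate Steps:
f(H) = 2*H
z(m) = m²
j = -72 (j = (2 + (-4)²)*(-4) = (2 + 16)*(-4) = 18*(-4) = -72)
k = 27 (k = -9 + (2*(-3))² = -9 + (-6)² = -9 + 36 = 27)
74 + k*j = 74 + 27*(-72) = 74 - 1944 = -1870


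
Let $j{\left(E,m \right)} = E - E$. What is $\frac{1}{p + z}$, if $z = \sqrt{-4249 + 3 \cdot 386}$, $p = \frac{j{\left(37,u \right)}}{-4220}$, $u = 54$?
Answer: $- \frac{i \sqrt{3091}}{3091} \approx - 0.017987 i$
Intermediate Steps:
$j{\left(E,m \right)} = 0$
$p = 0$ ($p = \frac{0}{-4220} = 0 \left(- \frac{1}{4220}\right) = 0$)
$z = i \sqrt{3091}$ ($z = \sqrt{-4249 + 1158} = \sqrt{-3091} = i \sqrt{3091} \approx 55.597 i$)
$\frac{1}{p + z} = \frac{1}{0 + i \sqrt{3091}} = \frac{1}{i \sqrt{3091}} = - \frac{i \sqrt{3091}}{3091}$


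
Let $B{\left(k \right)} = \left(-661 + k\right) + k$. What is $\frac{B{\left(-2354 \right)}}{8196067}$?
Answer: $- \frac{5369}{8196067} \approx -0.00065507$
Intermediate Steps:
$B{\left(k \right)} = -661 + 2 k$
$\frac{B{\left(-2354 \right)}}{8196067} = \frac{-661 + 2 \left(-2354\right)}{8196067} = \left(-661 - 4708\right) \frac{1}{8196067} = \left(-5369\right) \frac{1}{8196067} = - \frac{5369}{8196067}$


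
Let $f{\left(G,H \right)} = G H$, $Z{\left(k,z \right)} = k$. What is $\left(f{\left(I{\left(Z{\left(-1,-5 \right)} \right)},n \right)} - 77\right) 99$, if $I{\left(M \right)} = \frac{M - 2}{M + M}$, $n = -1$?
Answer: $- \frac{15543}{2} \approx -7771.5$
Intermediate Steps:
$I{\left(M \right)} = \frac{-2 + M}{2 M}$
$\left(f{\left(I{\left(Z{\left(-1,-5 \right)} \right)},n \right)} - 77\right) 99 = \left(\frac{-2 - 1}{2 \left(-1\right)} \left(-1\right) - 77\right) 99 = \left(\frac{1}{2} \left(-1\right) \left(-3\right) \left(-1\right) - 77\right) 99 = \left(\frac{3}{2} \left(-1\right) - 77\right) 99 = \left(- \frac{3}{2} - 77\right) 99 = \left(- \frac{157}{2}\right) 99 = - \frac{15543}{2}$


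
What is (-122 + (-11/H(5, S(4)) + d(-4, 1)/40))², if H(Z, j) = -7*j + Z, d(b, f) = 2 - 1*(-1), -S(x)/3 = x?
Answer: 188784167049/12673600 ≈ 14896.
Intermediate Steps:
S(x) = -3*x
d(b, f) = 3 (d(b, f) = 2 + 1 = 3)
H(Z, j) = Z - 7*j
(-122 + (-11/H(5, S(4)) + d(-4, 1)/40))² = (-122 + (-11/(5 - (-21)*4) + 3/40))² = (-122 + (-11/(5 - 7*(-12)) + 3*(1/40)))² = (-122 + (-11/(5 + 84) + 3/40))² = (-122 + (-11/89 + 3/40))² = (-122 - 173/3560)² = (-434493/3560)² = 188784167049/12673600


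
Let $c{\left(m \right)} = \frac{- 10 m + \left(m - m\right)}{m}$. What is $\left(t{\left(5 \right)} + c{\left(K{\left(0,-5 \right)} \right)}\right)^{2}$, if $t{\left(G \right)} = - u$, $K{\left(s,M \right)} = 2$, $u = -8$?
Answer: $4$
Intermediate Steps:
$t{\left(G \right)} = 8$ ($t{\left(G \right)} = \left(-1\right) \left(-8\right) = 8$)
$c{\left(m \right)} = -10$ ($c{\left(m \right)} = \frac{- 10 m + 0}{m} = \frac{\left(-10\right) m}{m} = -10$)
$\left(t{\left(5 \right)} + c{\left(K{\left(0,-5 \right)} \right)}\right)^{2} = \left(8 - 10\right)^{2} = \left(-2\right)^{2} = 4$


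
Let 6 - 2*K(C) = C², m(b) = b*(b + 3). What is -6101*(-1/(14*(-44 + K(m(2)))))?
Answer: -6101/1274 ≈ -4.7889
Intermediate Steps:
m(b) = b*(3 + b)
K(C) = 3 - C²/2
-6101*(-1/(14*(-44 + K(m(2))))) = -6101*(-1/(14*(-44 + (3 - 4*(3 + 2)²/2)))) = -6101*(-1/(14*(-44 + (3 - (2*5)²/2)))) = -6101*(-1/(14*(-44 + (3 - ½*10²)))) = -6101*(-1/(14*(-44 + (3 - ½*100)))) = -6101*(-1/(14*(-44 + (3 - 50)))) = -6101*(-1/(14*(-44 - 47))) = -6101/((-91*(-14))) = -6101/1274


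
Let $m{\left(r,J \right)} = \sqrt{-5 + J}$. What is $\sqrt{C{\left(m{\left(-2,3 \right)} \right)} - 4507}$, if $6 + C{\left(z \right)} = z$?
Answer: $\sqrt{-4513 + i \sqrt{2}} \approx 0.011 + 67.179 i$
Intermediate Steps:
$C{\left(z \right)} = -6 + z$
$\sqrt{C{\left(m{\left(-2,3 \right)} \right)} - 4507} = \sqrt{\left(-6 + \sqrt{-5 + 3}\right) - 4507} = \sqrt{\left(-6 + \sqrt{-2}\right) - 4507} = \sqrt{\left(-6 + i \sqrt{2}\right) - 4507} = \sqrt{-4513 + i \sqrt{2}}$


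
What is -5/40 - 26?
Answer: -209/8 ≈ -26.125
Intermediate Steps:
-5/40 - 26 = -5*1/40 - 26 = -⅛ - 26 = -209/8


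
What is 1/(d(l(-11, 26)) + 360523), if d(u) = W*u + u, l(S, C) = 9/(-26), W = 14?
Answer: 26/9373463 ≈ 2.7738e-6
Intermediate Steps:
l(S, C) = -9/26 (l(S, C) = 9*(-1/26) = -9/26)
d(u) = 15*u (d(u) = 14*u + u = 15*u)
1/(d(l(-11, 26)) + 360523) = 1/(15*(-9/26) + 360523) = 1/(-135/26 + 360523) = 1/(9373463/26) = 26/9373463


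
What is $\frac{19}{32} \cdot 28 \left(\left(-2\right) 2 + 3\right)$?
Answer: $- \frac{133}{8} \approx -16.625$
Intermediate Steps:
$\frac{19}{32} \cdot 28 \left(\left(-2\right) 2 + 3\right) = 19 \cdot \frac{1}{32} \cdot 28 \left(-4 + 3\right) = \frac{19}{32} \cdot 28 \left(-1\right) = \frac{133}{8} \left(-1\right) = - \frac{133}{8}$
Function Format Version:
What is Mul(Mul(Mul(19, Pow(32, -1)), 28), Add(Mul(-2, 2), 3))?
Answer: Rational(-133, 8) ≈ -16.625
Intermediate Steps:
Mul(Mul(Mul(19, Pow(32, -1)), 28), Add(Mul(-2, 2), 3)) = Mul(Mul(Mul(19, Rational(1, 32)), 28), Add(-4, 3)) = Mul(Mul(Rational(19, 32), 28), -1) = Mul(Rational(133, 8), -1) = Rational(-133, 8)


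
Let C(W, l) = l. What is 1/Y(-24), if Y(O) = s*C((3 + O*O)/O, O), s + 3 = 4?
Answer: -1/24 ≈ -0.041667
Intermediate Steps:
s = 1 (s = -3 + 4 = 1)
Y(O) = O (Y(O) = 1*O = O)
1/Y(-24) = 1/(-24) = -1/24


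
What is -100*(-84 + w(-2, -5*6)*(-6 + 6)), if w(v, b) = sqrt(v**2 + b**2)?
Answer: 8400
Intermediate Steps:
w(v, b) = sqrt(b**2 + v**2)
-100*(-84 + w(-2, -5*6)*(-6 + 6)) = -100*(-84 + sqrt((-5*6)**2 + (-2)**2)*(-6 + 6)) = -100*(-84 + sqrt((-30)**2 + 4)*0) = -100*(-84 + sqrt(900 + 4)*0) = -100*(-84 + sqrt(904)*0) = -100*(-84 + (2*sqrt(226))*0) = -100*(-84 + 0) = -100*(-84) = 8400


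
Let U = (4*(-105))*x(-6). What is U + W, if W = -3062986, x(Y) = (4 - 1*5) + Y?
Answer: -3060046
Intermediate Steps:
x(Y) = -1 + Y (x(Y) = (4 - 5) + Y = -1 + Y)
U = 2940 (U = (4*(-105))*(-1 - 6) = -420*(-7) = 2940)
U + W = 2940 - 3062986 = -3060046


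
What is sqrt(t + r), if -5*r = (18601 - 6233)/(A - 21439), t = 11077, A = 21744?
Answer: sqrt(1029683477)/305 ≈ 105.21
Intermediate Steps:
r = -12368/1525 (r = -(18601 - 6233)/(5*(21744 - 21439)) = -12368/(5*305) = -1/5*12368/305 = -12368/1525 ≈ -8.1102)
sqrt(t + r) = sqrt(11077 - 12368/1525) = sqrt(16880057/1525) = sqrt(1029683477)/305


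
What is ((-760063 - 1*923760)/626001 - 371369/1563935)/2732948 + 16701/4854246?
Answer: 1861320249532194833224/541172393541046126186395 ≈ 0.0034394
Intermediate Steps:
((-760063 - 1*923760)/626001 - 371369/1563935)/2732948 + 16701/4854246 = ((-760063 - 923760)*(1/626001) - 371369*1/1563935)*(1/2732948) + 16701*(1/4854246) = (-1683823*1/626001 - 371369/1563935)*(1/2732948) + 5567/1618082 = (-1683823/626001 - 371369/1563935)*(1/2732948) + 5567/1618082 = -2865867088874/979024873935*1/2732948 + 5567/1618082 = -1432933544437/1337812035585455190 + 5567/1618082 = 1861320249532194833224/541172393541046126186395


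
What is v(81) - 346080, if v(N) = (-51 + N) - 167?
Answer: -346217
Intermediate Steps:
v(N) = -218 + N
v(81) - 346080 = (-218 + 81) - 346080 = -137 - 346080 = -346217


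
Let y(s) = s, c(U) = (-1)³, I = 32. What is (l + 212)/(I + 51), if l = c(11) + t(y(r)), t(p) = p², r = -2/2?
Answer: 212/83 ≈ 2.5542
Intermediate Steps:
c(U) = -1
r = -1 (r = -2*½ = -1)
l = 0 (l = -1 + (-1)² = -1 + 1 = 0)
(l + 212)/(I + 51) = (0 + 212)/(32 + 51) = 212/83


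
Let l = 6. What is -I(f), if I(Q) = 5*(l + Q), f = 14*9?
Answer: -660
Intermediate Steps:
f = 126
I(Q) = 30 + 5*Q (I(Q) = 5*(6 + Q) = 30 + 5*Q)
-I(f) = -(30 + 5*126) = -(30 + 630) = -1*660 = -660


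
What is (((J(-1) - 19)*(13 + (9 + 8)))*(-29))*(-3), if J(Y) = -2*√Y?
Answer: -49590 - 5220*I ≈ -49590.0 - 5220.0*I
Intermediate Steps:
(((J(-1) - 19)*(13 + (9 + 8)))*(-29))*(-3) = (((-2*I - 19)*(13 + (9 + 8)))*(-29))*(-3) = (((-2*I - 19)*(13 + 17))*(-29))*(-3) = (((-19 - 2*I)*30)*(-29))*(-3) = ((-570 - 60*I)*(-29))*(-3) = (16530 + 1740*I)*(-3) = -49590 - 5220*I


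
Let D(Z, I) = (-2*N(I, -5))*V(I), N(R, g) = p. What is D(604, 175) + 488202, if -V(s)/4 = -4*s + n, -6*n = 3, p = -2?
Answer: 499410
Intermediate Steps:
n = -1/2 (n = -1/6*3 = -1/2 ≈ -0.50000)
N(R, g) = -2
V(s) = 2 + 16*s (V(s) = -4*(-4*s - 1/2) = -4*(-1/2 - 4*s) = 2 + 16*s)
D(Z, I) = 8 + 64*I (D(Z, I) = (-2*(-2))*(2 + 16*I) = 4*(2 + 16*I) = 8 + 64*I)
D(604, 175) + 488202 = (8 + 64*175) + 488202 = (8 + 11200) + 488202 = 11208 + 488202 = 499410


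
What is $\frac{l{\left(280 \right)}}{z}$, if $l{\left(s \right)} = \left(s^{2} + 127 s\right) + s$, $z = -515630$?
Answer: $- \frac{11424}{51563} \approx -0.22155$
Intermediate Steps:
$l{\left(s \right)} = s^{2} + 128 s$
$\frac{l{\left(280 \right)}}{z} = \frac{280 \left(128 + 280\right)}{-515630} = 280 \cdot 408 \left(- \frac{1}{515630}\right) = 114240 \left(- \frac{1}{515630}\right) = - \frac{11424}{51563}$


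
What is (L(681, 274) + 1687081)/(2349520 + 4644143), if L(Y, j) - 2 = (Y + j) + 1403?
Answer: 563147/2331221 ≈ 0.24157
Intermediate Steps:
L(Y, j) = 1405 + Y + j (L(Y, j) = 2 + ((Y + j) + 1403) = 2 + (1403 + Y + j) = 1405 + Y + j)
(L(681, 274) + 1687081)/(2349520 + 4644143) = ((1405 + 681 + 274) + 1687081)/(2349520 + 4644143) = (2360 + 1687081)/6993663 = 1689441*(1/6993663) = 563147/2331221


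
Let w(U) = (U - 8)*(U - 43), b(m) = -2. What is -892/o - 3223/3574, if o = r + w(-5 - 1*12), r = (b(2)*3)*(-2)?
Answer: -503824/337743 ≈ -1.4917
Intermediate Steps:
w(U) = (-43 + U)*(-8 + U) (w(U) = (-8 + U)*(-43 + U) = (-43 + U)*(-8 + U))
r = 12 (r = -2*3*(-2) = -6*(-2) = 12)
o = 1512 (o = 12 + (344 + (-5 - 1*12)² - 51*(-5 - 1*12)) = 12 + (344 + (-5 - 12)² - 51*(-5 - 12)) = 12 + (344 + (-17)² - 51*(-17)) = 12 + (344 + 289 + 867) = 12 + 1500 = 1512)
-892/o - 3223/3574 = -892/1512 - 3223/3574 = -892*1/1512 - 3223*1/3574 = -223/378 - 3223/3574 = -503824/337743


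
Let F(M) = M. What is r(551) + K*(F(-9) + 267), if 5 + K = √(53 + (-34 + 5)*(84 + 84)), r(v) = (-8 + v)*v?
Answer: 297903 + 258*I*√4819 ≈ 2.979e+5 + 17910.0*I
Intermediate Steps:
r(v) = v*(-8 + v)
K = -5 + I*√4819 (K = -5 + √(53 + (-34 + 5)*(84 + 84)) = -5 + √(53 - 29*168) = -5 + √(53 - 4872) = -5 + √(-4819) = -5 + I*√4819 ≈ -5.0 + 69.419*I)
r(551) + K*(F(-9) + 267) = 551*(-8 + 551) + (-5 + I*√4819)*(-9 + 267) = 551*543 + (-5 + I*√4819)*258 = 299193 + (-1290 + 258*I*√4819) = 297903 + 258*I*√4819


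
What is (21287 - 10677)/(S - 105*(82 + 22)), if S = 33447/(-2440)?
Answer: -25888400/26678247 ≈ -0.97039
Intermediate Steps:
S = -33447/2440 (S = 33447*(-1/2440) = -33447/2440 ≈ -13.708)
(21287 - 10677)/(S - 105*(82 + 22)) = (21287 - 10677)/(-33447/2440 - 105*(82 + 22)) = 10610/(-33447/2440 - 105*104) = 10610/(-33447/2440 - 10920) = 10610/(-26678247/2440) = 10610*(-2440/26678247) = -25888400/26678247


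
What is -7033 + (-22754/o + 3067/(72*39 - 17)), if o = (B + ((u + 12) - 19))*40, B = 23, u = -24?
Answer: -3108412553/446560 ≈ -6960.8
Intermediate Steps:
o = -320 (o = (23 + ((-24 + 12) - 19))*40 = (23 + (-12 - 19))*40 = (23 - 31)*40 = -8*40 = -320)
-7033 + (-22754/o + 3067/(72*39 - 17)) = -7033 + (-22754/(-320) + 3067/(72*39 - 17)) = -7033 + (-22754*(-1/320) + 3067/(2808 - 17)) = -7033 + (11377/160 + 3067/2791) = -7033 + 32243927/446560 = -3108412553/446560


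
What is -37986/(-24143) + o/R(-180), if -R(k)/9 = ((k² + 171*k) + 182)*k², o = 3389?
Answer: 19960163294573/12686258037600 ≈ 1.5734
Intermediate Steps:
R(k) = -9*k²*(182 + k² + 171*k) (R(k) = -9*((k² + 171*k) + 182)*k² = -9*(182 + k² + 171*k)*k² = -9*k²*(182 + k² + 171*k))
-37986/(-24143) + o/R(-180) = -37986/(-24143) + 3389/((9*(-180)²*(-182 - 1*(-180)² - 171*(-180)))) = -37986*(-1/24143) + 3389/((9*32400*(-182 - 1*32400 + 30780))) = 37986/24143 + 3389/((9*32400*(-182 - 32400 + 30780))) = 37986/24143 + 3389/((9*32400*(-1802))) = 37986/24143 + 3389/(-525463200) = 37986/24143 + 3389*(-1/525463200) = 37986/24143 - 3389/525463200 = 19960163294573/12686258037600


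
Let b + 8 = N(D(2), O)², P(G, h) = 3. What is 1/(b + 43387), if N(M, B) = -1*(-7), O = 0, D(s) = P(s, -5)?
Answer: 1/43428 ≈ 2.3027e-5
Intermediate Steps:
D(s) = 3
N(M, B) = 7
b = 41 (b = -8 + 7² = -8 + 49 = 41)
1/(b + 43387) = 1/(41 + 43387) = 1/43428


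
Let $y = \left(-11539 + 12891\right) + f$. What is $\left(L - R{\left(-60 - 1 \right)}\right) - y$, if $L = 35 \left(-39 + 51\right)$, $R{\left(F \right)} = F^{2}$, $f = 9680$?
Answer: $-14333$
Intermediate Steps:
$y = 11032$ ($y = \left(-11539 + 12891\right) + 9680 = 1352 + 9680 = 11032$)
$L = 420$ ($L = 35 \cdot 12 = 420$)
$\left(L - R{\left(-60 - 1 \right)}\right) - y = \left(420 - \left(-60 - 1\right)^{2}\right) - 11032 = \left(420 - \left(-61\right)^{2}\right) - 11032 = \left(420 - 3721\right) - 11032 = -3301 - 11032 = -14333$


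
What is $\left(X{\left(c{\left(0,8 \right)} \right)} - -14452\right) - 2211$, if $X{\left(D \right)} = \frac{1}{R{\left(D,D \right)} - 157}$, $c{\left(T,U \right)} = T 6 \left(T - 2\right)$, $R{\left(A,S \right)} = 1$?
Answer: $\frac{1909595}{156} \approx 12241.0$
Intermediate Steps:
$c{\left(T,U \right)} = 6 T \left(-2 + T\right)$
$X{\left(D \right)} = - \frac{1}{156}$ ($X{\left(D \right)} = \frac{1}{1 - 157} = \frac{1}{-156} = - \frac{1}{156}$)
$\left(X{\left(c{\left(0,8 \right)} \right)} - -14452\right) - 2211 = \left(- \frac{1}{156} - -14452\right) - 2211 = \left(- \frac{1}{156} + 14452\right) - 2211 = \frac{2254511}{156} - 2211 = \frac{1909595}{156}$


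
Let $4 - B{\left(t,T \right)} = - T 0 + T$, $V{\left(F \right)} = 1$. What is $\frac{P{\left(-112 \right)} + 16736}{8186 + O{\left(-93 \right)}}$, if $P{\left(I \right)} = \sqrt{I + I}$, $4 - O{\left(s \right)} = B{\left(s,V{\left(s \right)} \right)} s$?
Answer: $\frac{16736}{8469} + \frac{4 i \sqrt{14}}{8469} \approx 1.9761 + 0.0017672 i$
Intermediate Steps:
$B{\left(t,T \right)} = 4 - T$ ($B{\left(t,T \right)} = 4 - \left(- T 0 + T\right) = 4 - \left(0 + T\right) = 4 - T$)
$O{\left(s \right)} = 4 - 3 s$ ($O{\left(s \right)} = 4 - \left(4 - 1\right) s = 4 - 3 s$)
$P{\left(I \right)} = \sqrt{2} \sqrt{I}$ ($P{\left(I \right)} = \sqrt{2 I} = \sqrt{2} \sqrt{I}$)
$\frac{P{\left(-112 \right)} + 16736}{8186 + O{\left(-93 \right)}} = \frac{\sqrt{2} \sqrt{-112} + 16736}{8186 + \left(4 - -279\right)} = \frac{\sqrt{2} \cdot 4 i \sqrt{7} + 16736}{8186 + \left(4 + 279\right)} = \frac{4 i \sqrt{14} + 16736}{8186 + 283} = \frac{16736 + 4 i \sqrt{14}}{8469} = \left(16736 + 4 i \sqrt{14}\right) \frac{1}{8469} = \frac{16736}{8469} + \frac{4 i \sqrt{14}}{8469}$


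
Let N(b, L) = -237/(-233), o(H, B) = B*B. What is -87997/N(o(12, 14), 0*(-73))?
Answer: -20503301/237 ≈ -86512.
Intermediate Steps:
o(H, B) = B**2
N(b, L) = 237/233 (N(b, L) = -237*(-1/233) = 237/233)
-87997/N(o(12, 14), 0*(-73)) = -87997/237/233 = -87997*233/237 = -20503301/237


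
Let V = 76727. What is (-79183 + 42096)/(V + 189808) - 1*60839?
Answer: -16215759952/266535 ≈ -60839.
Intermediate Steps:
(-79183 + 42096)/(V + 189808) - 1*60839 = (-79183 + 42096)/(76727 + 189808) - 1*60839 = -37087/266535 - 60839 = -16215759952/266535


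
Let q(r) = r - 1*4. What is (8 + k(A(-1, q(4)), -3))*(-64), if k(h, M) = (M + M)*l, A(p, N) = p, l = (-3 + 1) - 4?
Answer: -2816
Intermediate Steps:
q(r) = -4 + r (q(r) = r - 4 = -4 + r)
l = -6 (l = -2 - 4 = -6)
k(h, M) = -12*M (k(h, M) = (M + M)*(-6) = (2*M)*(-6) = -12*M)
(8 + k(A(-1, q(4)), -3))*(-64) = (8 - 12*(-3))*(-64) = (8 + 36)*(-64) = 44*(-64) = -2816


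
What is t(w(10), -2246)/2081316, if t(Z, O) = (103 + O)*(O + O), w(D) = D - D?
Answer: 2406589/520329 ≈ 4.6251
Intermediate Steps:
w(D) = 0
t(Z, O) = 2*O*(103 + O) (t(Z, O) = (103 + O)*(2*O) = 2*O*(103 + O))
t(w(10), -2246)/2081316 = (2*(-2246)*(103 - 2246))/2081316 = (2*(-2246)*(-2143))*(1/2081316) = 9626356*(1/2081316) = 2406589/520329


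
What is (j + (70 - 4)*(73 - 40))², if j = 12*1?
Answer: 4796100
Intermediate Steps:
j = 12
(j + (70 - 4)*(73 - 40))² = (12 + (70 - 4)*(73 - 40))² = (12 + 66*33)² = (12 + 2178)² = 2190² = 4796100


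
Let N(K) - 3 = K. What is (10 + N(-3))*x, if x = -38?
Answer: -380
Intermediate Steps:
N(K) = 3 + K
(10 + N(-3))*x = (10 + (3 - 3))*(-38) = (10 + 0)*(-38) = 10*(-38) = -380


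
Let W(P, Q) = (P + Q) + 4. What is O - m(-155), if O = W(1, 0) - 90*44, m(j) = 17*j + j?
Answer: -1165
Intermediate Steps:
W(P, Q) = 4 + P + Q
m(j) = 18*j
O = -3955 (O = (4 + 1 + 0) - 90*44 = 5 - 3960 = -3955)
O - m(-155) = -3955 - 18*(-155) = -3955 - 1*(-2790) = -3955 + 2790 = -1165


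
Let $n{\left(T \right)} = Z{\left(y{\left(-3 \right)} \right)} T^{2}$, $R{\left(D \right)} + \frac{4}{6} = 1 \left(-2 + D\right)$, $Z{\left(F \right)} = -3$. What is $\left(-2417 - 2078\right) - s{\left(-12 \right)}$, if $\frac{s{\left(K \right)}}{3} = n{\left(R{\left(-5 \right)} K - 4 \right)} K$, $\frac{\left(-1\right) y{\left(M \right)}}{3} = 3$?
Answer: $-840847$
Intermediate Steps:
$y{\left(M \right)} = -9$ ($y{\left(M \right)} = \left(-3\right) 3 = -9$)
$R{\left(D \right)} = - \frac{8}{3} + D$ ($R{\left(D \right)} = - \frac{2}{3} + 1 \left(-2 + D\right) = - \frac{2}{3} + \left(-2 + D\right) = - \frac{8}{3} + D$)
$n{\left(T \right)} = - 3 T^{2}$
$s{\left(K \right)} = - 9 K \left(-4 - \frac{23 K}{3}\right)^{2}$ ($s{\left(K \right)} = 3 - 3 \left(\left(- \frac{8}{3} - 5\right) K - 4\right)^{2} K = 3 - 3 \left(- \frac{23 K}{3} - 4\right)^{2} K = 3 - 3 \left(-4 - \frac{23 K}{3}\right)^{2} K = 3 \left(- 3 K \left(-4 - \frac{23 K}{3}\right)^{2}\right) = - 9 K \left(-4 - \frac{23 K}{3}\right)^{2}$)
$\left(-2417 - 2078\right) - s{\left(-12 \right)} = \left(-2417 - 2078\right) - \left(-1\right) \left(-12\right) \left(12 + 23 \left(-12\right)\right)^{2} = -4495 - \left(-1\right) \left(-12\right) \left(12 - 276\right)^{2} = -4495 - \left(-1\right) \left(-12\right) \left(-264\right)^{2} = -4495 - \left(-1\right) \left(-12\right) 69696 = -4495 - 836352 = -840847$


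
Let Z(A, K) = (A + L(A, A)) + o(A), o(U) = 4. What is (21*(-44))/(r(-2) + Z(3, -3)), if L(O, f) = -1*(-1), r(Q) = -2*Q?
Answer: -77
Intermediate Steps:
L(O, f) = 1
Z(A, K) = 5 + A (Z(A, K) = (A + 1) + 4 = (1 + A) + 4 = 5 + A)
(21*(-44))/(r(-2) + Z(3, -3)) = (21*(-44))/(-2*(-2) + (5 + 3)) = -924/(4 + 8) = -924/12 = -924*1/12 = -77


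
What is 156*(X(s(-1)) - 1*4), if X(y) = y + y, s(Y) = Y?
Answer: -936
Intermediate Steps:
X(y) = 2*y
156*(X(s(-1)) - 1*4) = 156*(2*(-1) - 1*4) = 156*(-2 - 4) = 156*(-6) = -936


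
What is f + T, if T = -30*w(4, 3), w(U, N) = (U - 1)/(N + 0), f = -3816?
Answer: -3846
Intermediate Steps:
w(U, N) = (-1 + U)/N
T = -30 (T = -30*(-1 + 4)/3 = -10*3 = -30*1 = -30)
f + T = -3816 - 30 = -3846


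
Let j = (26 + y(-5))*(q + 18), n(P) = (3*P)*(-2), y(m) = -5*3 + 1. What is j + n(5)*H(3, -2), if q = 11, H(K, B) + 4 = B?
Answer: 528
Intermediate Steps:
y(m) = -14 (y(m) = -15 + 1 = -14)
H(K, B) = -4 + B
n(P) = -6*P
j = 348 (j = (26 - 14)*(11 + 18) = 12*29 = 348)
j + n(5)*H(3, -2) = 348 + (-6*5)*(-4 - 2) = 348 - 30*(-6) = 348 + 180 = 528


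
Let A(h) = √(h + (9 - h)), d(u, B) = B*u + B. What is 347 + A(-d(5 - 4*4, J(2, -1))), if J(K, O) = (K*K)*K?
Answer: 350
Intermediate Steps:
J(K, O) = K³ (J(K, O) = K²*K = K³)
d(u, B) = B + B*u
A(h) = 3 (A(h) = √9 = 3)
347 + A(-d(5 - 4*4, J(2, -1))) = 347 + 3 = 350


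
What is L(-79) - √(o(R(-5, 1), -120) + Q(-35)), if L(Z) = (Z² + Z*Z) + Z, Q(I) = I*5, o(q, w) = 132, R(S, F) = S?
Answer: 12403 - I*√43 ≈ 12403.0 - 6.5574*I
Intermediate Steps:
Q(I) = 5*I
L(Z) = Z + 2*Z² (L(Z) = (Z² + Z²) + Z = 2*Z² + Z = Z + 2*Z²)
L(-79) - √(o(R(-5, 1), -120) + Q(-35)) = -79*(1 + 2*(-79)) - √(132 + 5*(-35)) = -79*(1 - 158) - √(132 - 175) = -79*(-157) - √(-43) = 12403 - I*√43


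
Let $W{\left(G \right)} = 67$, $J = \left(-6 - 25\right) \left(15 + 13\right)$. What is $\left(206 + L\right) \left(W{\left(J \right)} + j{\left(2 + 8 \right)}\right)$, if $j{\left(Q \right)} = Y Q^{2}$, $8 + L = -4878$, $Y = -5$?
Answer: $2026440$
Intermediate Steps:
$L = -4886$ ($L = -8 - 4878 = -4886$)
$J = -868$ ($J = \left(-31\right) 28 = -868$)
$j{\left(Q \right)} = - 5 Q^{2}$
$\left(206 + L\right) \left(W{\left(J \right)} + j{\left(2 + 8 \right)}\right) = \left(206 - 4886\right) \left(67 - 5 \left(2 + 8\right)^{2}\right) = - 4680 \left(67 - 5 \cdot 10^{2}\right) = - 4680 \left(67 - 500\right) = \left(-4680\right) \left(-433\right) = 2026440$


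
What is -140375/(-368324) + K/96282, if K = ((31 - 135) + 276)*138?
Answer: 3709687369/5910495228 ≈ 0.62764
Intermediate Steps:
K = 23736 (K = (-104 + 276)*138 = 172*138 = 23736)
-140375/(-368324) + K/96282 = -140375/(-368324) + 23736/96282 = -140375*(-1/368324) + 23736*(1/96282) = 140375/368324 + 3956/16047 = 3709687369/5910495228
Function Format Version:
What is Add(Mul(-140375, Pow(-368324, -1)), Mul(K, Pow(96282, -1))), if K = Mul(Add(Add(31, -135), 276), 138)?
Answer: Rational(3709687369, 5910495228) ≈ 0.62764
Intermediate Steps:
K = 23736 (K = Mul(Add(-104, 276), 138) = Mul(172, 138) = 23736)
Add(Mul(-140375, Pow(-368324, -1)), Mul(K, Pow(96282, -1))) = Add(Mul(-140375, Pow(-368324, -1)), Mul(23736, Pow(96282, -1))) = Add(Mul(-140375, Rational(-1, 368324)), Mul(23736, Rational(1, 96282))) = Add(Rational(140375, 368324), Rational(3956, 16047)) = Rational(3709687369, 5910495228)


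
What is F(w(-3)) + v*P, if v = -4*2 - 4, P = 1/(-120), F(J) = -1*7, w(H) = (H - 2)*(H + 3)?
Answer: -69/10 ≈ -6.9000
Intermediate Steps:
w(H) = (-2 + H)*(3 + H)
F(J) = -7
P = -1/120 ≈ -0.0083333
v = -12 (v = -8 - 4 = -12)
F(w(-3)) + v*P = -7 - 12*(-1/120) = -7 + ⅒ = -69/10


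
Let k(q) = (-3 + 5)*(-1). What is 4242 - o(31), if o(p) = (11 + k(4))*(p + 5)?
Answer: 3918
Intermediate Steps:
k(q) = -2 (k(q) = 2*(-1) = -2)
o(p) = 45 + 9*p (o(p) = (11 - 2)*(p + 5) = 9*(5 + p) = 45 + 9*p)
4242 - o(31) = 4242 - (45 + 9*31) = 4242 - (45 + 279) = 4242 - 1*324 = 4242 - 324 = 3918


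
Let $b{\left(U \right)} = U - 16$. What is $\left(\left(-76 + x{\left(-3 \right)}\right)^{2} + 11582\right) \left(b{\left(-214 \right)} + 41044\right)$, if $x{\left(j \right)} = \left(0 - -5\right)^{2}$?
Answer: $578864962$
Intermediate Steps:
$x{\left(j \right)} = 25$ ($x{\left(j \right)} = \left(0 + 5\right)^{2} = 5^{2} = 25$)
$b{\left(U \right)} = -16 + U$
$\left(\left(-76 + x{\left(-3 \right)}\right)^{2} + 11582\right) \left(b{\left(-214 \right)} + 41044\right) = \left(\left(-76 + 25\right)^{2} + 11582\right) \left(\left(-16 - 214\right) + 41044\right) = \left(\left(-51\right)^{2} + 11582\right) \left(-230 + 41044\right) = \left(2601 + 11582\right) 40814 = 14183 \cdot 40814 = 578864962$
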